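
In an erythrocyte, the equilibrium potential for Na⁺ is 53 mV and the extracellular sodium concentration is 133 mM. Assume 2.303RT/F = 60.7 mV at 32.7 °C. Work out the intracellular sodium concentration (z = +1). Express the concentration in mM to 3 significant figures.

17.8 mM

Nernst: E = (60.7/1) · log₁₀([out]/[in]), so log₁₀([out]/[in]) = 53.0 × 1 / 60.7 = 0.8731.
[out]/[in] = 10^(0.8731) = 7.467.
[in] = 133 / 7.467 = 17.81 mM.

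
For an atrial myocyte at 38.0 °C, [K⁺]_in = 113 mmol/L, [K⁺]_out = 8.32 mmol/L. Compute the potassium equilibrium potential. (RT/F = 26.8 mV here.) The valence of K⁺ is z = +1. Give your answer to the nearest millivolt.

E = (26.8/z) · ln([K⁺]_out/[K⁺]_in) with z = +1.
= (26.8/1) · ln(8.32/113) = 26.80 · ln(0.07363)
= 26.80 · (-2.6087) = -69.91 mV

-70 mV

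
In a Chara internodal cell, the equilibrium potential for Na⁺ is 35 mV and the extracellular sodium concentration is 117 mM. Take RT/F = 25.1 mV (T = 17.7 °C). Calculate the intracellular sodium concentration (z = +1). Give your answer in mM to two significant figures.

Nernst: E = (25.1/1) · ln([out]/[in]), so ln([out]/[in]) = 35.0 × 1 / 25.1 = 1.3944.
[out]/[in] = e^(1.3944) = 4.033.
[in] = 117 / 4.033 = 29.01 mM.

29 mM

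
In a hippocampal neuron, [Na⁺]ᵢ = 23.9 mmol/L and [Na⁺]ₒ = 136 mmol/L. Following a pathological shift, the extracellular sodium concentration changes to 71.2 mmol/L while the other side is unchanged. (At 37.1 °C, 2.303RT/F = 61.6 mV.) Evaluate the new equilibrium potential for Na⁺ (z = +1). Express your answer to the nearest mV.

After the shift: [Na⁺]_out = 71.2, [Na⁺]_in = 23.9 mmol/L.
E_new = (61.6/1)·log₁₀(71.2/23.9) = 61.60 · (0.4741) = 29.20 mV

29 mV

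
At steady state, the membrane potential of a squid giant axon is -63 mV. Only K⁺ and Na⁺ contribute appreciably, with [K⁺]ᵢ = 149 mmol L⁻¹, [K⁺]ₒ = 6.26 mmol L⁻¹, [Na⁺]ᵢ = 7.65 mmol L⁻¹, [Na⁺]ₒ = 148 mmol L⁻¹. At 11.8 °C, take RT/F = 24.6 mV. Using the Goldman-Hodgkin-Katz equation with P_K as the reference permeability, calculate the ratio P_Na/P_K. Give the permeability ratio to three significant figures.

0.0356

Let α = P_Na/P_K. GHK: Vm = 24.6·ln[(Kₒ + α·Naₒ)/(Kᵢ + α·Naᵢ)].
e^(Vm/24.6) = e^(-63.0/24.6) = 0.077229
So 0.077229·(Kᵢ + α·Naᵢ) = Kₒ + α·Naₒ → α = (0.077229·149.0 − 6.26) / (148.0 − 0.077229·7.65)
α = (11.51 − 6.26) / (148.0 − 0.5908) = 5.247/147.4 = 0.0356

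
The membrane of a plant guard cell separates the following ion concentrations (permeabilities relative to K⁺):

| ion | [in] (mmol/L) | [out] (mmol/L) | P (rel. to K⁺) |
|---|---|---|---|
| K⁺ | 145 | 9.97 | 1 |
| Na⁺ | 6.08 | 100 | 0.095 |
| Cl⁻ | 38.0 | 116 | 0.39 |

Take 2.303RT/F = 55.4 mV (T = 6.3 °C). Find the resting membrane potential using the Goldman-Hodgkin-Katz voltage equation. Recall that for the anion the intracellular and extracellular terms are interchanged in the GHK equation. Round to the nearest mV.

-41 mV

Vm = 55.4 · log₁₀[(Σ P·[cation]ₒ + Σ P·[anion]ᵢ) / (Σ P·[cation]ᵢ + Σ P·[anion]ₒ)]
Numerator = 1×9.97 + 0.095×100 + 0.39×38.0 = 34.29
Denominator = 1×145 + 0.095×6.08 + 0.39×116 = 190.8
Vm = 55.4 · log₁₀(0.1797) = 55.4 × (-0.7455) = -41.30 mV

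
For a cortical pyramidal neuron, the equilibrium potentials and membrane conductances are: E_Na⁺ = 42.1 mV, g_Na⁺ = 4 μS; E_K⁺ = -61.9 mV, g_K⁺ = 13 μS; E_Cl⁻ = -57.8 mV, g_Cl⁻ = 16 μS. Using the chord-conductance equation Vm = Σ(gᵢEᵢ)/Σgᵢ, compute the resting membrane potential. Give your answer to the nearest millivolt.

-47 mV

Σ gᵢEᵢ = 4·(42.1) + 13·(-61.9) + 16·(-57.8) = -1561.10
Σ gᵢ = 4 + 13 + 16 = 33
Vm = -1561.10 / 33 = -47.31 mV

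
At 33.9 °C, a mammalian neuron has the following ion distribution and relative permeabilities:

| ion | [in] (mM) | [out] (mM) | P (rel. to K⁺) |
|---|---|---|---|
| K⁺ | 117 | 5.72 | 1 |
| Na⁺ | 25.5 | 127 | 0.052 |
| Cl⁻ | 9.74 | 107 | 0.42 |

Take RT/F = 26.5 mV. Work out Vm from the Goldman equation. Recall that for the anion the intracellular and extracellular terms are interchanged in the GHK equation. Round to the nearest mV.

Vm = 26.5 · ln[(Σ P·[cation]ₒ + Σ P·[anion]ᵢ) / (Σ P·[cation]ᵢ + Σ P·[anion]ₒ)]
Numerator = 1×5.72 + 0.052×127 + 0.42×9.74 = 16.41
Denominator = 1×117 + 0.052×25.5 + 0.42×107 = 163.3
Vm = 26.5 · ln(0.10054) = 26.5 × (-2.2972) = -60.88 mV

-61 mV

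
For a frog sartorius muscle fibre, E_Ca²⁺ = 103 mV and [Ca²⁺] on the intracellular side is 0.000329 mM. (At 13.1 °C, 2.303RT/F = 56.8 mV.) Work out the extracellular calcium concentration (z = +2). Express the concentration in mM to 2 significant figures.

Nernst: E = (56.8/2) · log₁₀([out]/[in]), so log₁₀([out]/[in]) = 103.0 × 2 / 56.8 = 3.6268.
[out]/[in] = 10^(3.6268) = 4234.
[out] = 4234 × 0.000329 = 1.393 mM.

1.4 mM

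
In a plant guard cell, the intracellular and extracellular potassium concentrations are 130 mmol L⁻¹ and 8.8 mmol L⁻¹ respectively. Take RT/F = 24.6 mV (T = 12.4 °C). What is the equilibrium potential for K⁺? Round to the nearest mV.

-66 mV

E = (24.6/z) · ln([K⁺]_out/[K⁺]_in) with z = +1.
= (24.6/1) · ln(8.8/130) = 24.60 · ln(0.06769)
= 24.60 · (-2.6928) = -66.24 mV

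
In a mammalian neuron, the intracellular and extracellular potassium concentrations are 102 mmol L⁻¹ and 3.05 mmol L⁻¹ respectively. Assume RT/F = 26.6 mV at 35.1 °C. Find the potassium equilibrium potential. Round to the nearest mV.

E = (26.6/z) · ln([K⁺]_out/[K⁺]_in) with z = +1.
= (26.6/1) · ln(3.05/102) = 26.60 · ln(0.0299)
= 26.60 · (-3.5098) = -93.36 mV

-93 mV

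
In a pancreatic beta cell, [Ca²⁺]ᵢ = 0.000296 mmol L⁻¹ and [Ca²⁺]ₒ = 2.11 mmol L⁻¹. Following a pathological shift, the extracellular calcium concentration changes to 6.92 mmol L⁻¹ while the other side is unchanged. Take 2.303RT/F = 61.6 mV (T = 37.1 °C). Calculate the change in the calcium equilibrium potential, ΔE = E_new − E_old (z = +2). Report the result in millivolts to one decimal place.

15.9 mV

E_old = (61.6/2)·log₁₀(2.11/0.000296) = 118.67 mV
E_new = (61.6/2)·log₁₀(6.92/0.000296) = 134.56 mV
ΔE = 134.56 − (118.67) = 15.89 mV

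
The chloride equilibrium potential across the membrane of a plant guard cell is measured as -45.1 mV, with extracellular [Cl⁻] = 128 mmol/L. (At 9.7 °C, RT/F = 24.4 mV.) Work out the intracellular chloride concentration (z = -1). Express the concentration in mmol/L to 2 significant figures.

20 mmol/L

Nernst: E = (24.4/-1) · ln([out]/[in]), so ln([out]/[in]) = -45.1 × -1 / 24.4 = 1.8484.
[out]/[in] = e^(1.8484) = 6.349.
[in] = 128 / 6.349 = 20.16 mmol/L.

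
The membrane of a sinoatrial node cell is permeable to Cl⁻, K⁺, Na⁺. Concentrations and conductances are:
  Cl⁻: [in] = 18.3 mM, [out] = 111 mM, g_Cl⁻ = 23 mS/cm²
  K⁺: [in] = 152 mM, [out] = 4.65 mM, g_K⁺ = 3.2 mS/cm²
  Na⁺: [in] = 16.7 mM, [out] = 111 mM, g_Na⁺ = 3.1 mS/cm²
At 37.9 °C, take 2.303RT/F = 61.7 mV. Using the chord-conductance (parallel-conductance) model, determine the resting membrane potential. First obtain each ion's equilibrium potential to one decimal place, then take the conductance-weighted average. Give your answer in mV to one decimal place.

E_Cl⁻ = (61.7/-1)·log₁₀(111/18.3) = -48.3 mV
E_K⁺ = (61.7/1)·log₁₀(4.65/152) = -93.4 mV
E_Na⁺ = (61.7/1)·log₁₀(111/16.7) = 50.8 mV
Vm = (Σ gᵢEᵢ)/(Σ gᵢ) = (23·-48.3 + 3.2·-93.4 + 3.1·50.8) / (23 + 3.2 + 3.1)
= -1252.30 / 29.3 = -42.74 mV

-42.7 mV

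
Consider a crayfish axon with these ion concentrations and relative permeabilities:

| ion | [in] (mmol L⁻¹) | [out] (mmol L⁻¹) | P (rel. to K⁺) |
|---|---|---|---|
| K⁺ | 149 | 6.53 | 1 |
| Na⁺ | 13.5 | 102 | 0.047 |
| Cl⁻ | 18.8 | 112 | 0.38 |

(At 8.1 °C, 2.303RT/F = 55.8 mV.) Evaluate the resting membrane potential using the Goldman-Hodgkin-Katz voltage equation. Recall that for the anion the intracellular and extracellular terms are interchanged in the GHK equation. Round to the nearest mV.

Vm = 55.8 · log₁₀[(Σ P·[cation]ₒ + Σ P·[anion]ᵢ) / (Σ P·[cation]ᵢ + Σ P·[anion]ₒ)]
Numerator = 1×6.53 + 0.047×102 + 0.38×18.8 = 18.47
Denominator = 1×149 + 0.047×13.5 + 0.38×112 = 192.2
Vm = 55.8 · log₁₀(0.09609) = 55.8 × (-1.0173) = -56.77 mV

-57 mV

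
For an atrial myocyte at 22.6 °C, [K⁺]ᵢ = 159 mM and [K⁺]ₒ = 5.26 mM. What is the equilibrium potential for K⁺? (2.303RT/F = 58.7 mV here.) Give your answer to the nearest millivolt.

-87 mV

E = (58.7/z) · log₁₀([K⁺]_out/[K⁺]_in) with z = +1.
= (58.7/1) · log₁₀(5.26/159) = 58.70 · log₁₀(0.03308)
= 58.70 · (-1.4804) = -86.90 mV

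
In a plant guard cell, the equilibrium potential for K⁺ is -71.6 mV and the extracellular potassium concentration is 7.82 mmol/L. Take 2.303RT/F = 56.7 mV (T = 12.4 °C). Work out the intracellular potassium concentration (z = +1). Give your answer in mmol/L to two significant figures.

Nernst: E = (56.7/1) · log₁₀([out]/[in]), so log₁₀([out]/[in]) = -71.6 × 1 / 56.7 = -1.2628.
[out]/[in] = 10^(-1.2628) = 0.0546.
[in] = 7.82 / 0.0546 = 143.2 mmol/L.

140 mmol/L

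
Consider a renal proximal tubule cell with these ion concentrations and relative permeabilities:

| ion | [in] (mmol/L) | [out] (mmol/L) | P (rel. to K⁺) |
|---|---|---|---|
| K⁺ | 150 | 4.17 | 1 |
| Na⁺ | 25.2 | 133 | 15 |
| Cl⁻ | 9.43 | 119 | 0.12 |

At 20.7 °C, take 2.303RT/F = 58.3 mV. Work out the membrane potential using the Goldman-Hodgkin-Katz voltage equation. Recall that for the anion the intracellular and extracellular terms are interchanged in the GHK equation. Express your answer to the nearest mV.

33 mV

Vm = 58.3 · log₁₀[(Σ P·[cation]ₒ + Σ P·[anion]ᵢ) / (Σ P·[cation]ᵢ + Σ P·[anion]ₒ)]
Numerator = 1×4.17 + 15×133 + 0.12×9.43 = 2000
Denominator = 1×150 + 15×25.2 + 0.12×119 = 542.3
Vm = 58.3 · log₁₀(3.6887) = 58.3 × (0.5669) = 33.05 mV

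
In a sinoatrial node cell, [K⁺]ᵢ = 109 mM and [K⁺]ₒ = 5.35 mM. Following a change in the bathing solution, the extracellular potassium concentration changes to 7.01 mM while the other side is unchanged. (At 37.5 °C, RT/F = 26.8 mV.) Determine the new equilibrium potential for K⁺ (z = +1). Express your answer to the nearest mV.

After the shift: [K⁺]_out = 7.01, [K⁺]_in = 109 mM.
E_new = (26.8/1)·ln(7.01/109) = 26.80 · (-2.7440) = -73.54 mV

-74 mV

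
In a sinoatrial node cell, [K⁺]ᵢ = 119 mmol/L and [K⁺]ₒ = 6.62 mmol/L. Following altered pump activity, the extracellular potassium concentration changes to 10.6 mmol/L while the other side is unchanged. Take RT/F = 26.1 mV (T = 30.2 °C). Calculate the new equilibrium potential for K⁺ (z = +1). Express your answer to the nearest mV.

-63 mV

After the shift: [K⁺]_out = 10.6, [K⁺]_in = 119 mmol/L.
E_new = (26.1/1)·ln(10.6/119) = 26.10 · (-2.4183) = -63.12 mV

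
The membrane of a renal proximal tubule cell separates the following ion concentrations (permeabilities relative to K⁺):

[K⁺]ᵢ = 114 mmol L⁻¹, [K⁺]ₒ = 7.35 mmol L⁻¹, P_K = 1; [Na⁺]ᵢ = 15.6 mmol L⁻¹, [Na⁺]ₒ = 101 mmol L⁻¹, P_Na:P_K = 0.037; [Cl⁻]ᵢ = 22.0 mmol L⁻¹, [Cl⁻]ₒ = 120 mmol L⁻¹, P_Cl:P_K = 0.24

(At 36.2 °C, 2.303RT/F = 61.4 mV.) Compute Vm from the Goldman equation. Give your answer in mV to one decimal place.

-57.9 mV

Vm = 61.4 · log₁₀[(Σ P·[cation]ₒ + Σ P·[anion]ᵢ) / (Σ P·[cation]ᵢ + Σ P·[anion]ₒ)]
Numerator = 1×7.35 + 0.037×101 + 0.24×22.0 = 16.37
Denominator = 1×114 + 0.037×15.6 + 0.24×120 = 143.4
Vm = 61.4 · log₁₀(0.11415) = 61.4 × (-0.9425) = -57.87 mV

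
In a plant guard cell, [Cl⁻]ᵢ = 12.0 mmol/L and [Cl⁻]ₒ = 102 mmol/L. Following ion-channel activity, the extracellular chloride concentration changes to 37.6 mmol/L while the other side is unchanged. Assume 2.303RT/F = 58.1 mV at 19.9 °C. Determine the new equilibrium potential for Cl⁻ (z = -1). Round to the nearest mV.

-29 mV

After the shift: [Cl⁻]_out = 37.6, [Cl⁻]_in = 12.0 mmol/L.
E_new = (58.1/-1)·log₁₀(37.6/12.0) = -58.10 · (0.4960) = -28.82 mV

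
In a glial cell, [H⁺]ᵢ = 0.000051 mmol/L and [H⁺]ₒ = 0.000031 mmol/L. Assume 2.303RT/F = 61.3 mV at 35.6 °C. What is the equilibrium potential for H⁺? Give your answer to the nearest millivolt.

E = (61.3/z) · log₁₀([H⁺]_out/[H⁺]_in) with z = +1.
= (61.3/1) · log₁₀(0.000031/0.000051) = 61.30 · log₁₀(0.6078)
= 61.30 · (-0.2162) = -13.25 mV

-13 mV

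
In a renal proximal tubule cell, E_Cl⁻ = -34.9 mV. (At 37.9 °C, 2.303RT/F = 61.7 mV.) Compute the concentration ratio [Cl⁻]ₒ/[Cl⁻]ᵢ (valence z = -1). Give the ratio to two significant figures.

3.7

log₁₀([out]/[in]) = E·z/(61.7) = -34.9 × -1 / 61.7 = 0.5656
[out]/[in] = 10^(0.5656) = 3.678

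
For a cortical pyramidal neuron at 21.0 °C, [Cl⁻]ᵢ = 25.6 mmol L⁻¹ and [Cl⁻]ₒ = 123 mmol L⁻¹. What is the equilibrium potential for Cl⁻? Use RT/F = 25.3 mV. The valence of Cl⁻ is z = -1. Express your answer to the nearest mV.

-40 mV

E = (25.3/z) · ln([Cl⁻]_out/[Cl⁻]_in) with z = -1.
For an anion, dividing by z = -1 reverses the sign.
= (25.3/-1) · ln(123/25.6) = -25.30 · ln(4.805)
= -25.30 · (1.5696) = -39.71 mV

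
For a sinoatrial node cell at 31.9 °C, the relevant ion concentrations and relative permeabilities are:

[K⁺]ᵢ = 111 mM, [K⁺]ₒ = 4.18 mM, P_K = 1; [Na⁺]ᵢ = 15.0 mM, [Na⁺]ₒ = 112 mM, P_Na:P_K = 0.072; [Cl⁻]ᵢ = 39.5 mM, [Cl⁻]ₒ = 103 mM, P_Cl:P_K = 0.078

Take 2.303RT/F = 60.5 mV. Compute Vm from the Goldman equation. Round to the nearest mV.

-54 mV

Vm = 60.5 · log₁₀[(Σ P·[cation]ₒ + Σ P·[anion]ᵢ) / (Σ P·[cation]ᵢ + Σ P·[anion]ₒ)]
Numerator = 1×4.18 + 0.072×112 + 0.078×39.5 = 15.32
Denominator = 1×111 + 0.072×15.0 + 0.078×103 = 120.1
Vm = 60.5 · log₁₀(0.12759) = 60.5 × (-0.8942) = -54.10 mV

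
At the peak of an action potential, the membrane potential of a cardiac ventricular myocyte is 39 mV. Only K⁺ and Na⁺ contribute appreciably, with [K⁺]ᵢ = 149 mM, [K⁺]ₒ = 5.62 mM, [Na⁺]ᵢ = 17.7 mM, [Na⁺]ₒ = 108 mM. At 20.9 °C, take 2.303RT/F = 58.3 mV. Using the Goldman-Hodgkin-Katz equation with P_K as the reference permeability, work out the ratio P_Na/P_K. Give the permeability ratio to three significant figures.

Let α = P_Na/P_K. GHK: Vm = 58.3·log₁₀[(Kₒ + α·Naₒ)/(Kᵢ + α·Naᵢ)].
10^(Vm/58.3) = 10^(39.0/58.3) = 4.6661
So 4.6661·(Kᵢ + α·Naᵢ) = Kₒ + α·Naₒ → α = (4.6661·149.0 − 5.62) / (108.0 − 4.6661·17.7)
α = (695.2 − 5.62) / (108.0 − 82.59) = 689.6/25.41 = 27.14

27.1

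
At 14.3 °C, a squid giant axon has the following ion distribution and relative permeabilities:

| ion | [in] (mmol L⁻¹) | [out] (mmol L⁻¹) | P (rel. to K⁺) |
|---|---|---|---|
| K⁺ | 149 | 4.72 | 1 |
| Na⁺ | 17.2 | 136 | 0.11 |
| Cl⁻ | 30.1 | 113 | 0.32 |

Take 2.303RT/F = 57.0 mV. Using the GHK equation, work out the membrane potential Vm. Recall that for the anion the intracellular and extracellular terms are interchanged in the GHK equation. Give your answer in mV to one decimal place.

Vm = 57.0 · log₁₀[(Σ P·[cation]ₒ + Σ P·[anion]ᵢ) / (Σ P·[cation]ᵢ + Σ P·[anion]ₒ)]
Numerator = 1×4.72 + 0.11×136 + 0.32×30.1 = 29.31
Denominator = 1×149 + 0.11×17.2 + 0.32×113 = 187.1
Vm = 57.0 · log₁₀(0.15671) = 57.0 × (-0.8049) = -45.88 mV

-45.9 mV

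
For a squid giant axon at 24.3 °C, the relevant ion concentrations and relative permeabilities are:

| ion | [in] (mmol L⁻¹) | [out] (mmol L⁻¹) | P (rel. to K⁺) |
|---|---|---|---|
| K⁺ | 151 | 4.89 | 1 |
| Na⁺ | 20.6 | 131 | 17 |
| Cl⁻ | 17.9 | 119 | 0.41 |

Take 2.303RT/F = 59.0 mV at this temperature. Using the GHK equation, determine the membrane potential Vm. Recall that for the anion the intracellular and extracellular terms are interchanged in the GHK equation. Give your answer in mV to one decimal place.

36.0 mV

Vm = 59.0 · log₁₀[(Σ P·[cation]ₒ + Σ P·[anion]ᵢ) / (Σ P·[cation]ᵢ + Σ P·[anion]ₒ)]
Numerator = 1×4.89 + 17×131 + 0.41×17.9 = 2239
Denominator = 1×151 + 17×20.6 + 0.41×119 = 550
Vm = 59.0 · log₁₀(4.0714) = 59.0 × (0.6097) = 35.97 mV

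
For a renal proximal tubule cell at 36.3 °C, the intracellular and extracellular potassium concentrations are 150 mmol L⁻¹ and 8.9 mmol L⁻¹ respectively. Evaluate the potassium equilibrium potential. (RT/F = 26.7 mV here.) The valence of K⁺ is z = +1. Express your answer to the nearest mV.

E = (26.7/z) · ln([K⁺]_out/[K⁺]_in) with z = +1.
= (26.7/1) · ln(8.9/150) = 26.70 · ln(0.05933)
= 26.70 · (-2.8246) = -75.42 mV

-75 mV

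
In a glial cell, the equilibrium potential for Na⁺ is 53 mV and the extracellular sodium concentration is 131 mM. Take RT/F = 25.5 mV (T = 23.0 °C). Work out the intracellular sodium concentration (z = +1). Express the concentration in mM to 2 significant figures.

Nernst: E = (25.5/1) · ln([out]/[in]), so ln([out]/[in]) = 53.0 × 1 / 25.5 = 2.0784.
[out]/[in] = e^(2.0784) = 7.992.
[in] = 131 / 7.992 = 16.39 mM.

16 mM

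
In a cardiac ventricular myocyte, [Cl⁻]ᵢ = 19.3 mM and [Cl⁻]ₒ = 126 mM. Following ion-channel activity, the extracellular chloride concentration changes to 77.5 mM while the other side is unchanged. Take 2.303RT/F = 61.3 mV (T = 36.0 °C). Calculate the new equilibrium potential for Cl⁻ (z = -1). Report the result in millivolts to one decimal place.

After the shift: [Cl⁻]_out = 77.5, [Cl⁻]_in = 19.3 mM.
E_new = (61.3/-1)·log₁₀(77.5/19.3) = -61.30 · (0.6037) = -37.01 mV

-37.0 mV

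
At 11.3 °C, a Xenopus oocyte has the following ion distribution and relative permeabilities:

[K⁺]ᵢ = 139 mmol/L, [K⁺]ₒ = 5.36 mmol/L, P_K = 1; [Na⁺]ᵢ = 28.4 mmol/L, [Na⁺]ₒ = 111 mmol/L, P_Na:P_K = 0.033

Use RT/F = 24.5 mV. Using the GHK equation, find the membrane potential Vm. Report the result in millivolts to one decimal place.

Vm = 24.5 · ln[(Σ P·[cation]ₒ + Σ P·[anion]ᵢ) / (Σ P·[cation]ᵢ + Σ P·[anion]ₒ)]
Numerator = 1×5.36 + 0.033×111 = 9.023
Denominator = 1×139 + 0.033×28.4 = 139.9
Vm = 24.5 · ln(0.064479) = 24.5 × (-2.7414) = -67.16 mV

-67.2 mV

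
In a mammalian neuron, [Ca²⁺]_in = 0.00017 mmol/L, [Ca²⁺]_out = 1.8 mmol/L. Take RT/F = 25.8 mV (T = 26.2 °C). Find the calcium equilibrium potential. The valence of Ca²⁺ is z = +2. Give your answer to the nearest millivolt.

E = (25.8/z) · ln([Ca²⁺]_out/[Ca²⁺]_in) with z = +2.
= (25.8/2) · ln(1.8/0.00017) = 12.90 · ln(1.059e+04)
= 12.90 · (9.2675) = 119.55 mV

120 mV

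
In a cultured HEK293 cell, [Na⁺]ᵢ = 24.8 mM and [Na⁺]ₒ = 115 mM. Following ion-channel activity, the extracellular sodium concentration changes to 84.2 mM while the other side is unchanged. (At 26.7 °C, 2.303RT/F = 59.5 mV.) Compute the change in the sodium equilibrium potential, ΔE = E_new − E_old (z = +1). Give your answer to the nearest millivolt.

-8 mV

E_old = (59.5/1)·log₁₀(115/24.8) = 39.64 mV
E_new = (59.5/1)·log₁₀(84.2/24.8) = 31.59 mV
ΔE = 31.59 − (39.64) = -8.06 mV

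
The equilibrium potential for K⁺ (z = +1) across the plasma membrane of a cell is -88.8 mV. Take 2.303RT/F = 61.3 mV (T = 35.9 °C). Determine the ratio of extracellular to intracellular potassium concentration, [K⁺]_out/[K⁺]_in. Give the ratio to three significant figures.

0.0356

log₁₀([out]/[in]) = E·z/(61.3) = -88.8 × 1 / 61.3 = -1.4486
[out]/[in] = 10^(-1.4486) = 0.03559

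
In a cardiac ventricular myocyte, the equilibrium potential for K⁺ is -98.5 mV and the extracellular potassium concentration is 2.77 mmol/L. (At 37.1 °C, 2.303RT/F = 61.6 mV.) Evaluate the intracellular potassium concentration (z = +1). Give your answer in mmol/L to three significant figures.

110 mmol/L

Nernst: E = (61.6/1) · log₁₀([out]/[in]), so log₁₀([out]/[in]) = -98.5 × 1 / 61.6 = -1.5990.
[out]/[in] = 10^(-1.5990) = 0.02518.
[in] = 2.77 / 0.02518 = 110 mmol/L.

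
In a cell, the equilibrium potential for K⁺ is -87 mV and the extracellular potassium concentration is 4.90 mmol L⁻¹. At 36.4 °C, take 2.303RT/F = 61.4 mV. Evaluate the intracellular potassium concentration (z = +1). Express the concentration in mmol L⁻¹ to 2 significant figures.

130 mmol L⁻¹

Nernst: E = (61.4/1) · log₁₀([out]/[in]), so log₁₀([out]/[in]) = -87.0 × 1 / 61.4 = -1.4169.
[out]/[in] = 10^(-1.4169) = 0.03829.
[in] = 4.90 / 0.03829 = 128 mmol L⁻¹.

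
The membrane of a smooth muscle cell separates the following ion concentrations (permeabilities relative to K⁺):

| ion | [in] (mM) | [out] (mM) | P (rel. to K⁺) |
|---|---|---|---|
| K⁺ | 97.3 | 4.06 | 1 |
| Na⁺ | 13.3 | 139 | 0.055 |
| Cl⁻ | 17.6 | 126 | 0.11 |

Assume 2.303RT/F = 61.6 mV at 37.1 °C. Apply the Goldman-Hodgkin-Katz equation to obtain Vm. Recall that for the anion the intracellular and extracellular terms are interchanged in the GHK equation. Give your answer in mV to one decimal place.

-56.3 mV

Vm = 61.6 · log₁₀[(Σ P·[cation]ₒ + Σ P·[anion]ᵢ) / (Σ P·[cation]ᵢ + Σ P·[anion]ₒ)]
Numerator = 1×4.06 + 0.055×139 + 0.11×17.6 = 13.64
Denominator = 1×97.3 + 0.055×13.3 + 0.11×126 = 111.9
Vm = 61.6 · log₁₀(0.12191) = 61.6 × (-0.9140) = -56.30 mV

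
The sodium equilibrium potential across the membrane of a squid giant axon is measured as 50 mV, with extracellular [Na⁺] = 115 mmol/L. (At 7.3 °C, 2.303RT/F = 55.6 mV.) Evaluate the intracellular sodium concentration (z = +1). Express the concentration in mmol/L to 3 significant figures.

14.5 mmol/L

Nernst: E = (55.6/1) · log₁₀([out]/[in]), so log₁₀([out]/[in]) = 50.0 × 1 / 55.6 = 0.8993.
[out]/[in] = 10^(0.8993) = 7.93.
[in] = 115 / 7.93 = 14.5 mmol/L.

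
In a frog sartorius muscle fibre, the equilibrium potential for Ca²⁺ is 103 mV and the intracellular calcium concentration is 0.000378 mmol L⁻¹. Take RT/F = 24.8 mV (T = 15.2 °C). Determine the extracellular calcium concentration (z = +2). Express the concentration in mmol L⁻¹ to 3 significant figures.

1.53 mmol L⁻¹

Nernst: E = (24.8/2) · ln([out]/[in]), so ln([out]/[in]) = 103.0 × 2 / 24.8 = 8.3065.
[out]/[in] = e^(8.3065) = 4050.
[out] = 4050 × 0.000378 = 1.531 mmol L⁻¹.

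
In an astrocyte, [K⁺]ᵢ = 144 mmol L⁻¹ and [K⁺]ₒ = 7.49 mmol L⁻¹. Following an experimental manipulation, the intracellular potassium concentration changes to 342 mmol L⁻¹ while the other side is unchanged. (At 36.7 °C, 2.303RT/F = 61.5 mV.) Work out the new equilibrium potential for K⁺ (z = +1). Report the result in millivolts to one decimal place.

-102.1 mV

After the shift: [K⁺]_out = 7.49, [K⁺]_in = 342 mmol L⁻¹.
E_new = (61.5/1)·log₁₀(7.49/342) = 61.50 · (-1.6595) = -102.06 mV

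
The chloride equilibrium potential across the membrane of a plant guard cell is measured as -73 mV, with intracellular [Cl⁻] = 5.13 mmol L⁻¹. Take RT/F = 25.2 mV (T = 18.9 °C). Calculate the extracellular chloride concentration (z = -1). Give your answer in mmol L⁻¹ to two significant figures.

93 mmol L⁻¹

Nernst: E = (25.2/-1) · ln([out]/[in]), so ln([out]/[in]) = -73.0 × -1 / 25.2 = 2.8968.
[out]/[in] = e^(2.8968) = 18.12.
[out] = 18.12 × 5.13 = 92.94 mmol L⁻¹.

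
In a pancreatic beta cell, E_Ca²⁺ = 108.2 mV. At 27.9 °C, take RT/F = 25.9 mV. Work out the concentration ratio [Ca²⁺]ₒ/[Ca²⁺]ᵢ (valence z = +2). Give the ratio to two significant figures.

4300

ln([out]/[in]) = E·z/(25.9) = 108.2 × 2 / 25.9 = 8.3552
[out]/[in] = e^(8.3552) = 4252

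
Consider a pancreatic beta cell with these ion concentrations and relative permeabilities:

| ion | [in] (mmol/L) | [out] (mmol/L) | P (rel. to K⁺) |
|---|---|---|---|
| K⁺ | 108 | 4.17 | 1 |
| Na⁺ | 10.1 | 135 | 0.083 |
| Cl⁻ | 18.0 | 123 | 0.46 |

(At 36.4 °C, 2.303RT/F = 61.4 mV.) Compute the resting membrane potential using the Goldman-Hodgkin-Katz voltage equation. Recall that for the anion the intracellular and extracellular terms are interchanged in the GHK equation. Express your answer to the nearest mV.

-52 mV

Vm = 61.4 · log₁₀[(Σ P·[cation]ₒ + Σ P·[anion]ᵢ) / (Σ P·[cation]ᵢ + Σ P·[anion]ₒ)]
Numerator = 1×4.17 + 0.083×135 + 0.46×18.0 = 23.66
Denominator = 1×108 + 0.083×10.1 + 0.46×123 = 165.4
Vm = 61.4 · log₁₀(0.143) = 61.4 × (-0.8447) = -51.86 mV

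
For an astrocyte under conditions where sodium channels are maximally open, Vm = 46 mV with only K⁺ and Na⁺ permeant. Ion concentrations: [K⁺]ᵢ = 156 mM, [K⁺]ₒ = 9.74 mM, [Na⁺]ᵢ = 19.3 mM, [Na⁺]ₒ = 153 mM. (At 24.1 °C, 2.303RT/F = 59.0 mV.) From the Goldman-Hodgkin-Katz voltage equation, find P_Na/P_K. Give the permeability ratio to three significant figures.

Let α = P_Na/P_K. GHK: Vm = 59.0·log₁₀[(Kₒ + α·Naₒ)/(Kᵢ + α·Naᵢ)].
10^(Vm/59.0) = 10^(46.0/59.0) = 6.0209
So 6.0209·(Kᵢ + α·Naᵢ) = Kₒ + α·Naₒ → α = (6.0209·156.0 − 9.74) / (153.0 − 6.0209·19.3)
α = (939.3 − 9.74) / (153.0 − 116.2) = 929.5/36.8 = 25.26

25.3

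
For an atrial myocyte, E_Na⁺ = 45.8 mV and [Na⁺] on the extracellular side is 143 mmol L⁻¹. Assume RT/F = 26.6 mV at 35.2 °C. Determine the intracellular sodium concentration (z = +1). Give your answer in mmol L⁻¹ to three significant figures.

Nernst: E = (26.6/1) · ln([out]/[in]), so ln([out]/[in]) = 45.8 × 1 / 26.6 = 1.7218.
[out]/[in] = e^(1.7218) = 5.595.
[in] = 143 / 5.595 = 25.56 mmol L⁻¹.

25.6 mmol L⁻¹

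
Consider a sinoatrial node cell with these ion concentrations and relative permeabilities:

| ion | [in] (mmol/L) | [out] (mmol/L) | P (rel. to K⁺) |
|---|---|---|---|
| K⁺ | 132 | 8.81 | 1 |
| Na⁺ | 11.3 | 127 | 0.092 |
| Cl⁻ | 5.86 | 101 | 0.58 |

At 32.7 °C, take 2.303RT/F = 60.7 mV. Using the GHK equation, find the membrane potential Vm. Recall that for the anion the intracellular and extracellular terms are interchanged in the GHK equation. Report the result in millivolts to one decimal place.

Vm = 60.7 · log₁₀[(Σ P·[cation]ₒ + Σ P·[anion]ᵢ) / (Σ P·[cation]ᵢ + Σ P·[anion]ₒ)]
Numerator = 1×8.81 + 0.092×127 + 0.58×5.86 = 23.89
Denominator = 1×132 + 0.092×11.3 + 0.58×101 = 191.6
Vm = 60.7 · log₁₀(0.12469) = 60.7 × (-0.9042) = -54.88 mV

-54.9 mV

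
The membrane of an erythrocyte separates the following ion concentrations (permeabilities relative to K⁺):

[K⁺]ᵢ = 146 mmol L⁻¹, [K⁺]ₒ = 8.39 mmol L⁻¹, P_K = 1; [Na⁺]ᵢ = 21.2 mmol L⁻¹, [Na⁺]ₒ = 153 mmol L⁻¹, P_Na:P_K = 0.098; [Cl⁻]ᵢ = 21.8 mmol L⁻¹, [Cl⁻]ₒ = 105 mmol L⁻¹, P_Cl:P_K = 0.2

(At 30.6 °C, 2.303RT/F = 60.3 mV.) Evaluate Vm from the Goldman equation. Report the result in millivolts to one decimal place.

-47.3 mV

Vm = 60.3 · log₁₀[(Σ P·[cation]ₒ + Σ P·[anion]ᵢ) / (Σ P·[cation]ᵢ + Σ P·[anion]ₒ)]
Numerator = 1×8.39 + 0.098×153 + 0.2×21.8 = 27.74
Denominator = 1×146 + 0.098×21.2 + 0.2×105 = 169.1
Vm = 60.3 · log₁₀(0.16409) = 60.3 × (-0.7849) = -47.33 mV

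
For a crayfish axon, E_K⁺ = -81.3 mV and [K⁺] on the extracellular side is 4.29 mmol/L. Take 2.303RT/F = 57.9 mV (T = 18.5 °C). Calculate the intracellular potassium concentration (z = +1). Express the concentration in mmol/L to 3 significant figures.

Nernst: E = (57.9/1) · log₁₀([out]/[in]), so log₁₀([out]/[in]) = -81.3 × 1 / 57.9 = -1.4041.
[out]/[in] = 10^(-1.4041) = 0.03943.
[in] = 4.29 / 0.03943 = 108.8 mmol/L.

109 mmol/L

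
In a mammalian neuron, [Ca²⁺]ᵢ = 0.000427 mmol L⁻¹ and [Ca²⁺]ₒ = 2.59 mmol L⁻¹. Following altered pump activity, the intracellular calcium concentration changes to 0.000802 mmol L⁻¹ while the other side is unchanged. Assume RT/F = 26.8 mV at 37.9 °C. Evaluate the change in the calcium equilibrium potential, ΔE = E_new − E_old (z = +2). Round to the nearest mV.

-8 mV

E_old = (26.8/2)·ln(2.59/0.000427) = 116.72 mV
E_new = (26.8/2)·ln(2.59/0.000802) = 108.27 mV
ΔE = 108.27 − (116.72) = -8.45 mV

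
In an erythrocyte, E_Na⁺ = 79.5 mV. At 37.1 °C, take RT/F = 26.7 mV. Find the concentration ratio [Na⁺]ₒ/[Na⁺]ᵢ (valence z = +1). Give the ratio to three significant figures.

ln([out]/[in]) = E·z/(26.7) = 79.5 × 1 / 26.7 = 2.9775
[out]/[in] = e^(2.9775) = 19.64

19.6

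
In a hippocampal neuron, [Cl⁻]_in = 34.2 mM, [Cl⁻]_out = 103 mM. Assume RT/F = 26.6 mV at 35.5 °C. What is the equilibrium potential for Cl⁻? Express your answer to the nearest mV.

E = (26.6/z) · ln([Cl⁻]_out/[Cl⁻]_in) with z = -1.
For an anion, dividing by z = -1 reverses the sign.
= (26.6/-1) · ln(103/34.2) = -26.60 · ln(3.012)
= -26.60 · (1.1025) = -29.33 mV

-29 mV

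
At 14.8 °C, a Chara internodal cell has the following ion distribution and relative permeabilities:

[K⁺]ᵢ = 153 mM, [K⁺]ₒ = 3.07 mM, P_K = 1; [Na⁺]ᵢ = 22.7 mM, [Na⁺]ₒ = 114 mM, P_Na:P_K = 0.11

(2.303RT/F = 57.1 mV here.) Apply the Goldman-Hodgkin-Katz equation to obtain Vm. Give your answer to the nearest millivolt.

Vm = 57.1 · log₁₀[(Σ P·[cation]ₒ + Σ P·[anion]ᵢ) / (Σ P·[cation]ᵢ + Σ P·[anion]ₒ)]
Numerator = 1×3.07 + 0.11×114 = 15.61
Denominator = 1×153 + 0.11×22.7 = 155.5
Vm = 57.1 · log₁₀(0.10039) = 57.1 × (-0.9983) = -57.00 mV

-57 mV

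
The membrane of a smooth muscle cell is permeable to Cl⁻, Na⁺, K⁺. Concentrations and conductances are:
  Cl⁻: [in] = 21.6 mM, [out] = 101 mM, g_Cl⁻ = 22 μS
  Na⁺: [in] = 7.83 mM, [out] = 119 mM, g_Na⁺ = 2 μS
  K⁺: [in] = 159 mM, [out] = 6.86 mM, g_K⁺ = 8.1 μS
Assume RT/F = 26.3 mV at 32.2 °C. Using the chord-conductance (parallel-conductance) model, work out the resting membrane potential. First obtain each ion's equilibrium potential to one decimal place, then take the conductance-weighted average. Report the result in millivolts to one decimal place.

E_Cl⁻ = (26.3/-1)·ln(101/21.6) = -40.6 mV
E_Na⁺ = (26.3/1)·ln(119/7.83) = 71.6 mV
E_K⁺ = (26.3/1)·ln(6.86/159) = -82.7 mV
Vm = (Σ gᵢEᵢ)/(Σ gᵢ) = (22·-40.6 + 2·71.6 + 8.1·-82.7) / (22 + 2 + 8.1)
= -1419.87 / 32.1 = -44.23 mV

-44.2 mV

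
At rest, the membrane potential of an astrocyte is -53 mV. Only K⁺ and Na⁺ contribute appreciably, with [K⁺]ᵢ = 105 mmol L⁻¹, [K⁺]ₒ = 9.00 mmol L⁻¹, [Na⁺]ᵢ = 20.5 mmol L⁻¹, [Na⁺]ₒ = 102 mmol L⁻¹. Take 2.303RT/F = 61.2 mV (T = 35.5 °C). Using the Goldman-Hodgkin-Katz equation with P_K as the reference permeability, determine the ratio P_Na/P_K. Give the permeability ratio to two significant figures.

Let α = P_Na/P_K. GHK: Vm = 61.2·log₁₀[(Kₒ + α·Naₒ)/(Kᵢ + α·Naᵢ)].
10^(Vm/61.2) = 10^(-53.0/61.2) = 0.13614
So 0.13614·(Kᵢ + α·Naᵢ) = Kₒ + α·Naₒ → α = (0.13614·105.0 − 9.0) / (102.0 − 0.13614·20.5)
α = (14.29 − 9.0) / (102.0 − 2.791) = 5.295/99.21 = 0.05337

0.053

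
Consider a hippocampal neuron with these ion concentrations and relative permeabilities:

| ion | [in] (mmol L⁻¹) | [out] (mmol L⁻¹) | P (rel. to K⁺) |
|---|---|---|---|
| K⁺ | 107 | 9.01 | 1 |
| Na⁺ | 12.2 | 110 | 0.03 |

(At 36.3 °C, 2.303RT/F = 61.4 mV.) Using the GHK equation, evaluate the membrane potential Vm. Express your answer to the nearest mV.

Vm = 61.4 · log₁₀[(Σ P·[cation]ₒ + Σ P·[anion]ᵢ) / (Σ P·[cation]ᵢ + Σ P·[anion]ₒ)]
Numerator = 1×9.01 + 0.03×110 = 12.31
Denominator = 1×107 + 0.03×12.2 = 107.4
Vm = 61.4 · log₁₀(0.11465) = 61.4 × (-0.9406) = -57.75 mV

-58 mV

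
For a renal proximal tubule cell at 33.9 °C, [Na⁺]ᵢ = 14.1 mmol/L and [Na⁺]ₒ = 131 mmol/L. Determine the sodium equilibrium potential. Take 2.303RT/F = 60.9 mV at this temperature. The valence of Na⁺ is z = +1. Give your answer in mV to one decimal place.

59.0 mV

E = (60.9/z) · log₁₀([Na⁺]_out/[Na⁺]_in) with z = +1.
= (60.9/1) · log₁₀(131/14.1) = 60.90 · log₁₀(9.291)
= 60.90 · (0.9681) = 58.95 mV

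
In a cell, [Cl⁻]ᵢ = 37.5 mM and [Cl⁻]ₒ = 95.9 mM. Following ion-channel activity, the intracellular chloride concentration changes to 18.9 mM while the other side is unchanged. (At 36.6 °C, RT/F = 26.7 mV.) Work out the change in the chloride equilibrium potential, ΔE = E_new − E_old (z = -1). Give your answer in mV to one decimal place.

E_old = (26.7/-1)·ln(95.9/37.5) = -25.07 mV
E_new = (26.7/-1)·ln(95.9/18.9) = -43.36 mV
ΔE = -43.36 − (-25.07) = -18.29 mV

-18.3 mV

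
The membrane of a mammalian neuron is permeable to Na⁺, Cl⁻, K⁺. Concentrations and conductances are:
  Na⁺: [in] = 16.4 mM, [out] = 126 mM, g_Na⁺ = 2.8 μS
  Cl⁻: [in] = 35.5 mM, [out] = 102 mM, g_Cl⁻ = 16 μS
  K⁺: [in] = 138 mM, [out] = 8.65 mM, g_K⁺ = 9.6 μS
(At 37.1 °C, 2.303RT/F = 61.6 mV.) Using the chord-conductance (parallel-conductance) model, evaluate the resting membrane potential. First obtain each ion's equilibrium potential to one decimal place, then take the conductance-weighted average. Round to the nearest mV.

E_Na⁺ = (61.6/1)·log₁₀(126/16.4) = 54.5 mV
E_Cl⁻ = (61.6/-1)·log₁₀(102/35.5) = -28.2 mV
E_K⁺ = (61.6/1)·log₁₀(8.65/138) = -74.1 mV
Vm = (Σ gᵢEᵢ)/(Σ gᵢ) = (2.8·54.5 + 16·-28.2 + 9.6·-74.1) / (2.8 + 16 + 9.6)
= -1009.96 / 28.4 = -35.56 mV

-36 mV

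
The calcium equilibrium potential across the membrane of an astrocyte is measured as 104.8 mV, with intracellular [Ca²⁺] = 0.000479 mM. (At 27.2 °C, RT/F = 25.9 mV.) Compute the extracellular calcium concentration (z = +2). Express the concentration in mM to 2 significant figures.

1.6 mM

Nernst: E = (25.9/2) · ln([out]/[in]), so ln([out]/[in]) = 104.8 × 2 / 25.9 = 8.0927.
[out]/[in] = e^(8.0927) = 3270.
[out] = 3270 × 0.000479 = 1.567 mM.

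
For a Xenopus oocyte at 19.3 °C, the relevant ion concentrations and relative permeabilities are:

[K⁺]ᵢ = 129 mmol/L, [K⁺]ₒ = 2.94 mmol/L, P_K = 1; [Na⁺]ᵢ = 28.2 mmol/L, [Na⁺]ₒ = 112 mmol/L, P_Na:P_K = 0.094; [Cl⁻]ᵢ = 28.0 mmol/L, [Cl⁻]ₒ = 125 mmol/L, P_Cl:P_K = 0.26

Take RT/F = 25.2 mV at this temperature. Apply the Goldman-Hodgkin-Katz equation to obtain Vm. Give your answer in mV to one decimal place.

-52.1 mV

Vm = 25.2 · ln[(Σ P·[cation]ₒ + Σ P·[anion]ᵢ) / (Σ P·[cation]ᵢ + Σ P·[anion]ₒ)]
Numerator = 1×2.94 + 0.094×112 + 0.26×28.0 = 20.75
Denominator = 1×129 + 0.094×28.2 + 0.26×125 = 164.2
Vm = 25.2 · ln(0.1264) = 25.2 × (-2.0683) = -52.12 mV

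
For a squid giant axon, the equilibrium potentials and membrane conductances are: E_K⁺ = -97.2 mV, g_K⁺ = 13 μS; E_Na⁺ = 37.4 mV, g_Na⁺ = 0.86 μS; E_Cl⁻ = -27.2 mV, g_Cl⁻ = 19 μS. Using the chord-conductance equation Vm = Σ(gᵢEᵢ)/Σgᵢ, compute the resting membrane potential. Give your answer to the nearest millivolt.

Σ gᵢEᵢ = 13·(-97.2) + 0.86·(37.4) + 19·(-27.2) = -1748.24
Σ gᵢ = 13 + 0.86 + 19 = 32.86
Vm = -1748.24 / 32.86 = -53.20 mV

-53 mV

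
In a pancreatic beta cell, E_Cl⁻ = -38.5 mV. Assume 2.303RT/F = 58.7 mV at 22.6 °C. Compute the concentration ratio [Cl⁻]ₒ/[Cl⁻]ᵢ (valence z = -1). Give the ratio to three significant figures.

log₁₀([out]/[in]) = E·z/(58.7) = -38.5 × -1 / 58.7 = 0.6559
[out]/[in] = 10^(0.6559) = 4.528

4.53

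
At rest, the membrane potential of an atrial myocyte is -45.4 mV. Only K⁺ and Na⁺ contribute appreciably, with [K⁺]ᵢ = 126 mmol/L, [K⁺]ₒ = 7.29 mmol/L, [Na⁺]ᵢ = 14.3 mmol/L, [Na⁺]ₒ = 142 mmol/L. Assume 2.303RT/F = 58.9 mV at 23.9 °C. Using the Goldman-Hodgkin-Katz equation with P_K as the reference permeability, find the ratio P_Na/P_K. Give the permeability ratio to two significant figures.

Let α = P_Na/P_K. GHK: Vm = 58.9·log₁₀[(Kₒ + α·Naₒ)/(Kᵢ + α·Naᵢ)].
10^(Vm/58.9) = 10^(-45.4/58.9) = 0.16951
So 0.16951·(Kᵢ + α·Naᵢ) = Kₒ + α·Naₒ → α = (0.16951·126.0 − 7.29) / (142.0 − 0.16951·14.3)
α = (21.36 − 7.29) / (142.0 − 2.424) = 14.07/139.6 = 0.1008

0.10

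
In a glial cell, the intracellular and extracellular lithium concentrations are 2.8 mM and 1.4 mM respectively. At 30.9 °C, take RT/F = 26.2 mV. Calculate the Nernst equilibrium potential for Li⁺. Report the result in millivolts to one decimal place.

E = (26.2/z) · ln([Li⁺]_out/[Li⁺]_in) with z = +1.
= (26.2/1) · ln(1.4/2.8) = 26.20 · ln(0.5)
= 26.20 · (-0.6931) = -18.16 mV

-18.2 mV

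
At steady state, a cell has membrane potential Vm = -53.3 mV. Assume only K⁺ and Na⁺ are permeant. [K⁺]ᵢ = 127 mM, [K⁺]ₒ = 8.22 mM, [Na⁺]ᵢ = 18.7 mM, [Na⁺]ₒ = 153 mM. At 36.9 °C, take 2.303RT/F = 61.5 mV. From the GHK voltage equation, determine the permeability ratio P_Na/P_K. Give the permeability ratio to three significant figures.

Let α = P_Na/P_K. GHK: Vm = 61.5·log₁₀[(Kₒ + α·Naₒ)/(Kᵢ + α·Naᵢ)].
10^(Vm/61.5) = 10^(-53.3/61.5) = 0.13594
So 0.13594·(Kᵢ + α·Naᵢ) = Kₒ + α·Naₒ → α = (0.13594·127.0 − 8.22) / (153.0 − 0.13594·18.7)
α = (17.26 − 8.22) / (153.0 − 2.542) = 9.044/150.5 = 0.06011

0.0601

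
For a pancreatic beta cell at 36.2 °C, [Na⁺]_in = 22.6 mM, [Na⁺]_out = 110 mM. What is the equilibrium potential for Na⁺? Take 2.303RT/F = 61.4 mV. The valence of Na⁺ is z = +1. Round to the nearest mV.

42 mV

E = (61.4/z) · log₁₀([Na⁺]_out/[Na⁺]_in) with z = +1.
= (61.4/1) · log₁₀(110/22.6) = 61.40 · log₁₀(4.867)
= 61.40 · (0.6873) = 42.20 mV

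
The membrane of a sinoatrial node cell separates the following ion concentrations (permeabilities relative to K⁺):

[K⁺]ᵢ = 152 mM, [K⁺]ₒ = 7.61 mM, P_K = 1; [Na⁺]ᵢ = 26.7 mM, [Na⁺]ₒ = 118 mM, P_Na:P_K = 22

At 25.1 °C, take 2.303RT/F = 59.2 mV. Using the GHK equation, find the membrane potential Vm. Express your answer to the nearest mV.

Vm = 59.2 · log₁₀[(Σ P·[cation]ₒ + Σ P·[anion]ᵢ) / (Σ P·[cation]ᵢ + Σ P·[anion]ₒ)]
Numerator = 1×7.61 + 22×118 = 2604
Denominator = 1×152 + 22×26.7 = 739.4
Vm = 59.2 · log₁₀(3.5212) = 59.2 × (0.5467) = 32.36 mV

32 mV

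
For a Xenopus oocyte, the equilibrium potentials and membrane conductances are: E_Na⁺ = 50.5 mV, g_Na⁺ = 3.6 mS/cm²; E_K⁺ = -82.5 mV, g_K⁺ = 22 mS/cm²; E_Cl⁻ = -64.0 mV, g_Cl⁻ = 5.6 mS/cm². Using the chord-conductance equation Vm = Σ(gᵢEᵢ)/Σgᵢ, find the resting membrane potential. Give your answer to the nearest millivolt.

Σ gᵢEᵢ = 3.6·(50.5) + 22·(-82.5) + 5.6·(-64.0) = -1991.60
Σ gᵢ = 3.6 + 22 + 5.6 = 31.2
Vm = -1991.60 / 31.2 = -63.83 mV

-64 mV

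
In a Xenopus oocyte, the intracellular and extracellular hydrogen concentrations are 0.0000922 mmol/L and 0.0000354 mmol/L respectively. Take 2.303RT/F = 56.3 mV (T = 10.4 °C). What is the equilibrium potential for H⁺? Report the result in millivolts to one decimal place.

-23.4 mV

E = (56.3/z) · log₁₀([H⁺]_out/[H⁺]_in) with z = +1.
= (56.3/1) · log₁₀(0.0000354/0.0000922) = 56.30 · log₁₀(0.3839)
= 56.30 · (-0.4157) = -23.41 mV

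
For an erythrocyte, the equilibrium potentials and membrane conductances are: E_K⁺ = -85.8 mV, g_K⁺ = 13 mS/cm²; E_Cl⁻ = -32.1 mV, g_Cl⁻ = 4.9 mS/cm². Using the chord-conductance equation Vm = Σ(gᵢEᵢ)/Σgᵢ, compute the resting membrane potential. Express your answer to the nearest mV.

Σ gᵢEᵢ = 13·(-85.8) + 4.9·(-32.1) = -1272.69
Σ gᵢ = 13 + 4.9 = 17.9
Vm = -1272.69 / 17.9 = -71.10 mV

-71 mV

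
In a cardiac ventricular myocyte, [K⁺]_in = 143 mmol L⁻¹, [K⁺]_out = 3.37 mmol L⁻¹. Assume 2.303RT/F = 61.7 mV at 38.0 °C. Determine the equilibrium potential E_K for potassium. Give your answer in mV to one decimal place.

E = (61.7/z) · log₁₀([K⁺]_out/[K⁺]_in) with z = +1.
= (61.7/1) · log₁₀(3.37/143) = 61.70 · log₁₀(0.02357)
= 61.70 · (-1.6277) = -100.43 mV

-100.4 mV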